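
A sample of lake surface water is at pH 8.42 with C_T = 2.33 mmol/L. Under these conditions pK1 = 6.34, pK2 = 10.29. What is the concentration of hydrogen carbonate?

[HCO3⁻] = 2.28 mmol/L

α₁ = 1 / (1 + [H⁺]/K1 + K2/[H⁺]) = 1 / (1 + 10^-2.08 + 10^-1.87)
   = 1 / (1 + 0.0083176 + 0.013490) = 1/1.0218 = 0.9787
[HCO3⁻] = α₁ × DIC = 0.9787 × 2.33 = 2.28 mmol/L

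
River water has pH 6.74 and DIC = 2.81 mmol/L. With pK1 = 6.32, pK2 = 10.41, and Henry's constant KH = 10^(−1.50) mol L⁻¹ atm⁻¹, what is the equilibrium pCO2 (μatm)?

α₀ = 1 / (1 + K1/[H⁺] + K1K2/[H⁺]²) = 1 / (1 + 10^+0.42 + 10^-3.25)
   = 1 / (1 + 2.6303 + 0.00056234) = 1/3.6308 = 0.2754
[CO2*] = α₀ × DIC = 0.2754 × 2.81 = 0.7739 mmol/L
pCO2 = [CO2*]/KH = 7.739×10^-4 / 3.162×10^-2 = 2.45×10^4 μatm

pCO2 = 2.45×10^4 μatm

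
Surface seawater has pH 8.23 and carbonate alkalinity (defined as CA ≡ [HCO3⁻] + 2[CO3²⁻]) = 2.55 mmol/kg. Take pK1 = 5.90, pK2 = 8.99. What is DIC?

DIC = 2.23 mmol/kg

CA = [HCO3⁻] + 2[CO3²⁻] = (α₁ + 2α₂)·DIC
At pH 8.23: [H⁺]/K1 = 10^-2.33 = 0.0046774, K2/[H⁺] = 10^-0.76 = 0.17378
α₁ = 1/(1 + 0.0046774 + 0.17378) = 1/1.1785 = 0.8486; α₂ = α₁·K2/[H⁺] = 0.1475
α₁ + 2α₂ = 1.1435
DIC = CA / (α₁ + 2α₂) = 2.55 / 1.1435 = 2.23 mmol/kg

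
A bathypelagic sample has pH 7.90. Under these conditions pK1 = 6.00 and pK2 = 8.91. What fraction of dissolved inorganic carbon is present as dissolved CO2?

α₀ = 1 / (1 + K1/[H⁺] + K1K2/[H⁺]²) = 1 / (1 + 10^+1.90 + 10^+0.89)
   = 1 / (1 + 79.433 + 7.7625) = 1/88.195 = 0.01134

α₀ = 0.0113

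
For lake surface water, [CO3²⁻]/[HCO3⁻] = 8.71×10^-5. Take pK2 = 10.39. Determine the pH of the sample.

pH = 6.33

From K2 = [H⁺][CO3²⁻]/[HCO3⁻]:  pH = pK2 + log₁₀([CO3²⁻]/[HCO3⁻])
log₁₀(8.71×10^-5) = -4.060
pH = 10.39 + (-4.060) = 6.33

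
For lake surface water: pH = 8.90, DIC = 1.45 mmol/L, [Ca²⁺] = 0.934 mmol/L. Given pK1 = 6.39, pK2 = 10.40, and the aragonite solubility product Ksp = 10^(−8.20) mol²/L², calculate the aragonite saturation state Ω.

Ω = 6.56

α₂ = 1 / (1 + [H⁺]/K2 + [H⁺]²/(K1K2)) = 1 / (1 + 10^+1.50 + 10^-1.01)
   = 1 / (1 + 31.623 + 0.097724) = 1/32.721 = 0.03056
[CO3²⁻] = α₂ × DIC = 0.03056 × 1.45 = 0.04431 mmol/L
Ksp = 10^(−8.20) = 6.310×10^-9
Ω = [Ca²⁺][CO3²⁻]/Ksp = (0.934×10^-3)(4.431×10^-5) / 6.310×10^-9 = 6.56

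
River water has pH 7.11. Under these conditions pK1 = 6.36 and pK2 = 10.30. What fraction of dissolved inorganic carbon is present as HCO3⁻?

α₁ = 1 / (1 + [H⁺]/K1 + K2/[H⁺]) = 1 / (1 + 10^-0.75 + 10^-3.19)
   = 1 / (1 + 0.17783 + 0.00064565) = 1/1.1785 = 0.8486

α₁ = 0.849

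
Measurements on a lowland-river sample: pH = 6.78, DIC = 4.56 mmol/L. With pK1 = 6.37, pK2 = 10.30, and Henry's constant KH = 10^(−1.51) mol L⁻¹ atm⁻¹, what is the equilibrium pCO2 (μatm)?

pCO2 = 4.13×10^4 μatm

α₀ = 1 / (1 + K1/[H⁺] + K1K2/[H⁺]²) = 1 / (1 + 10^+0.41 + 10^-3.11)
   = 1 / (1 + 2.5704 + 0.00077625) = 1/3.5712 = 0.2800
[CO2*] = α₀ × DIC = 0.2800 × 4.56 = 1.277 mmol/L
pCO2 = [CO2*]/KH = 1.277×10^-3 / 3.090×10^-2 = 4.13×10^4 μatm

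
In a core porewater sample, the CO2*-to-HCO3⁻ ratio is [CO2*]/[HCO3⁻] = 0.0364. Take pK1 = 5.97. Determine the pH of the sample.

pH = 7.41

From K1 = [H⁺][HCO3⁻]/[CO2*]:  pH = pK1 − log₁₀([CO2*]/[HCO3⁻])
log₁₀(0.0364) = -1.439
pH = 5.97 − (-1.439) = 7.41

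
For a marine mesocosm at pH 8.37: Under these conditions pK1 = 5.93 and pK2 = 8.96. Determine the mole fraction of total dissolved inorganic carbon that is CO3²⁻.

α₂ = 1 / (1 + [H⁺]/K2 + [H⁺]²/(K1K2)) = 1 / (1 + 10^+0.59 + 10^-1.85)
   = 1 / (1 + 3.8905 + 0.014125) = 1/4.9046 = 0.2039

α₂ = 0.204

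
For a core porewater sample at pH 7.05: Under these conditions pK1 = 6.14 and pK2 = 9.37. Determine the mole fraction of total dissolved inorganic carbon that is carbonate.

α₂ = 0.00424

α₂ = 1 / (1 + [H⁺]/K2 + [H⁺]²/(K1K2)) = 1 / (1 + 10^+2.32 + 10^+1.41)
   = 1 / (1 + 208.93 + 25.704) = 1/235.63 = 0.004244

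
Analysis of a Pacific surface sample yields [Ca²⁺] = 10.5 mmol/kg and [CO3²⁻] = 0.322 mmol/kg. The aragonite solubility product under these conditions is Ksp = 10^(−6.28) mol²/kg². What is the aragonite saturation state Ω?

Ω = 6.44

Ksp = 10^(−6.28) = 5.248×10^-7
Ω = [Ca²⁺][CO3²⁻]/Ksp = (10.5×10^-3)(0.322×10^-3) / 5.248×10^-7 = 6.44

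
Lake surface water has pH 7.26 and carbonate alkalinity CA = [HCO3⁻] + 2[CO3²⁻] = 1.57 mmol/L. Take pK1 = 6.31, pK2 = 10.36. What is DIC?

DIC = 1.74 mmol/L

CA = [HCO3⁻] + 2[CO3²⁻] = (α₁ + 2α₂)·DIC
At pH 7.26: [H⁺]/K1 = 10^-0.95 = 0.11220, K2/[H⁺] = 10^-3.10 = 0.00079433
α₁ = 1/(1 + 0.11220 + 0.00079433) = 1/1.1130 = 0.8985; α₂ = α₁·K2/[H⁺] = 0.0007137
α₁ + 2α₂ = 0.8999
DIC = CA / (α₁ + 2α₂) = 1.57 / 0.8999 = 1.74 mmol/L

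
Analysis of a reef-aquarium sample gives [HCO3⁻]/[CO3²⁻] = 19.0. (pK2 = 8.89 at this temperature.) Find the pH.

From K2 = [H⁺][CO3²⁻]/[HCO3⁻]:  pH = pK2 − log₁₀([HCO3⁻]/[CO3²⁻])
log₁₀(19.0) = +1.279
pH = 8.89 − (+1.279) = 7.61

pH = 7.61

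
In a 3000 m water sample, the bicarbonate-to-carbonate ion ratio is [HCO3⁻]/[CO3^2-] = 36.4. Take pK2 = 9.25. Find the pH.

From K2 = [H⁺][CO3^2-]/[HCO3⁻]:  pH = pK2 − log₁₀([HCO3⁻]/[CO3^2-])
log₁₀(36.4) = +1.561
pH = 9.25 − (+1.561) = 7.69

pH = 7.69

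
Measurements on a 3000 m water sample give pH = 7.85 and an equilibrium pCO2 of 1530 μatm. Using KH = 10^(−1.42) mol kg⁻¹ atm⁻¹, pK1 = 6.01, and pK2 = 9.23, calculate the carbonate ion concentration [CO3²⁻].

[CO3²⁻] = 0.168 mmol/kg

[CO2*] = KH · pCO2 = 10^(−1.42) × 1530×10^-6 = 5.817×10^-5 mol/kg
α₀ = 1/(1 + K1/[H⁺] + K1K2/[H⁺]²) = 1/(1 + 10^+1.84 + 10^+0.46) = 0.01369
DIC = [CO2*]/α₀ = 5.817×10^-5 / 0.01369 = 4.250 mmol/kg
[CO3²⁻] = α₂·DIC; α₂ = 0.03947, so [CO3²⁻] = 0.03947 × 4.250 = 0.168 mmol/kg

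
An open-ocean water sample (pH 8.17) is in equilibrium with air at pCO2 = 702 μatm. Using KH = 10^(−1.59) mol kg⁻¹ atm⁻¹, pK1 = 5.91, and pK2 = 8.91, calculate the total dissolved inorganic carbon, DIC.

DIC = 3.90 mmol/kg

[CO2*] = KH · pCO2 = 10^(−1.59) × 702×10^-6 = 1.804×10^-5 mol/kg
α₀ = 1/(1 + K1/[H⁺] + K1K2/[H⁺]²) = 1/(1 + 10^+2.26 + 10^+1.52) = 0.004628
DIC = [CO2*]/α₀ = 1.804×10^-5 / 0.004628 = 3.90 mmol/kg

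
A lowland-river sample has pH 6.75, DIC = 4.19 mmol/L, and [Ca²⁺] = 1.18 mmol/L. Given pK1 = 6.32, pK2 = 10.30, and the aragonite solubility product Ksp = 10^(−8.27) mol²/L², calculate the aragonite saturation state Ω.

Ω = 0.189

α₂ = 1 / (1 + [H⁺]/K2 + [H⁺]²/(K1K2)) = 1 / (1 + 10^+3.55 + 10^+3.12)
   = 1 / (1 + 3548.1 + 1318.3) = 1/4867.4 = 0.0002054
[CO3²⁻] = α₂ × DIC = 0.0002054 × 4.19 = 0.0008608 mmol/L = 0.8608 μmol/L
Ksp = 10^(−8.27) = 5.370×10^-9
Ω = [Ca²⁺][CO3²⁻]/Ksp = (1.18×10^-3)(8.608×10^-7) / 5.370×10^-9 = 0.189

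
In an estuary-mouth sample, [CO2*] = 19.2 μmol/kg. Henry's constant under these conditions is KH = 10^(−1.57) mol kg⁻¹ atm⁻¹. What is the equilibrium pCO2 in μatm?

KH = 10^(−1.57) = 2.692×10^-2 mol kg⁻¹ atm⁻¹
pCO2 = [CO2*]/KH = 19.2×10^-6 / 2.692×10^-2 = 7.13×10^-4 atm = 713 μatm

pCO2 = 713 μatm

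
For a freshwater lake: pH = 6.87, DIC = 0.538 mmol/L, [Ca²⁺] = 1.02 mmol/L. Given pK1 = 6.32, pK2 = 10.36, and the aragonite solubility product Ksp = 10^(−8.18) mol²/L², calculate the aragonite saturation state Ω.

Ω = 0.0210

α₂ = 1 / (1 + [H⁺]/K2 + [H⁺]²/(K1K2)) = 1 / (1 + 10^+3.49 + 10^+2.94)
   = 1 / (1 + 3090.3 + 870.96) = 1/3962.3 = 0.0002524
[CO3²⁻] = α₂ × DIC = 0.0002524 × 0.538 = 0.0001358 mmol/L = 0.1358 μmol/L
Ksp = 10^(−8.18) = 6.607×10^-9
Ω = [Ca²⁺][CO3²⁻]/Ksp = (1.02×10^-3)(1.358×10^-7) / 6.607×10^-9 = 0.0210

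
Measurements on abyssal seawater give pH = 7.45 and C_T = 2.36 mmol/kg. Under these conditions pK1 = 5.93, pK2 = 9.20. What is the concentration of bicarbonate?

[HCO3⁻] = 2.25 mmol/kg

α₁ = 1 / (1 + [H⁺]/K1 + K2/[H⁺]) = 1 / (1 + 10^-1.52 + 10^-1.75)
   = 1 / (1 + 0.030200 + 0.017783) = 1/1.0480 = 0.9542
[HCO3⁻] = α₁ × DIC = 0.9542 × 2.36 = 2.25 mmol/kg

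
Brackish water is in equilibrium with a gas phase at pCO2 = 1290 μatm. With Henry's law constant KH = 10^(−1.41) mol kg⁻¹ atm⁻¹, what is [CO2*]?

KH = 10^(−1.41) = 3.890×10^-2 mol kg⁻¹ atm⁻¹
[CO2*] = KH · pCO2 = 3.890×10^-2 × 1290×10^-6 atm = 5.02×10^-5 mol/kg

[CO2*] = 50.2 μmol/kg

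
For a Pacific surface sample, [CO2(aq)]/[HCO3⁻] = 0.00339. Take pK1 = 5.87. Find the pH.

From K1 = [H⁺][HCO3⁻]/[CO2(aq)]:  pH = pK1 − log₁₀([CO2(aq)]/[HCO3⁻])
log₁₀(0.00339) = -2.470
pH = 5.87 − (-2.470) = 8.34

pH = 8.34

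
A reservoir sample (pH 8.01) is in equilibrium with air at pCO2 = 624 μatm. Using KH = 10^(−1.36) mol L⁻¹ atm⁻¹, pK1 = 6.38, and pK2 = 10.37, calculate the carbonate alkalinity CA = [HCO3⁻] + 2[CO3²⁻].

CA = 1.17 mmol/L

[CO2*] = KH · pCO2 = 10^(−1.36) × 624×10^-6 = 2.724×10^-5 mol/L
α₀ = 1/(1 + K1/[H⁺] + K1K2/[H⁺]²) = 1/(1 + 10^+1.63 + 10^-0.73) = 0.02281
DIC = [CO2*]/α₀ = 2.724×10^-5 / 0.02281 = 1.194 mmol/L
CA = (α₁ + 2α₂)·DIC = (0.9729 + 2×0.004247) × 1.194 = 1.17 mmol/L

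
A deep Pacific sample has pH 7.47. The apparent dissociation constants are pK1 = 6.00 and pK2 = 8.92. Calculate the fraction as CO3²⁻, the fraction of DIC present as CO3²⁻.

α₂ = 0.0332

α₂ = 1 / (1 + [H⁺]/K2 + [H⁺]²/(K1K2)) = 1 / (1 + 10^+1.45 + 10^-0.02)
   = 1 / (1 + 28.184 + 0.95499) = 1/30.139 = 0.03318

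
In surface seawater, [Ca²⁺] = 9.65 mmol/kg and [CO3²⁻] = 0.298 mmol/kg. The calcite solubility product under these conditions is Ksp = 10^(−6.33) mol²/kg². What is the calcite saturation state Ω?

Ω = 6.15

Ksp = 10^(−6.33) = 4.677×10^-7
Ω = [Ca²⁺][CO3²⁻]/Ksp = (9.65×10^-3)(0.298×10^-3) / 4.677×10^-7 = 6.15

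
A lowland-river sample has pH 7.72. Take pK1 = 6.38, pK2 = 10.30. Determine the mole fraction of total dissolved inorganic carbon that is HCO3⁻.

α₁ = 1 / (1 + [H⁺]/K1 + K2/[H⁺]) = 1 / (1 + 10^-1.34 + 10^-2.58)
   = 1 / (1 + 0.045709 + 0.0026303) = 1/1.0483 = 0.9539

α₁ = 0.954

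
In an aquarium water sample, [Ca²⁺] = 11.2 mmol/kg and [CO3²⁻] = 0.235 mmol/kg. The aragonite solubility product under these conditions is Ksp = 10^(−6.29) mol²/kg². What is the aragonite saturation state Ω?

Ksp = 10^(−6.29) = 5.129×10^-7
Ω = [Ca²⁺][CO3²⁻]/Ksp = (11.2×10^-3)(0.235×10^-3) / 5.129×10^-7 = 5.13

Ω = 5.13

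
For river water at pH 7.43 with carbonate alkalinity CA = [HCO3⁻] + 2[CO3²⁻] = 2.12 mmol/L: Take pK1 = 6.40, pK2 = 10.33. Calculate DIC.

CA = [HCO3⁻] + 2[CO3²⁻] = (α₁ + 2α₂)·DIC
At pH 7.43: [H⁺]/K1 = 10^-1.03 = 0.093325, K2/[H⁺] = 10^-2.90 = 0.0012589
α₁ = 1/(1 + 0.093325 + 0.0012589) = 1/1.0946 = 0.9136; α₂ = α₁·K2/[H⁺] = 0.001150
α₁ + 2α₂ = 0.9159
DIC = CA / (α₁ + 2α₂) = 2.12 / 0.9159 = 2.31 mmol/L

DIC = 2.31 mmol/L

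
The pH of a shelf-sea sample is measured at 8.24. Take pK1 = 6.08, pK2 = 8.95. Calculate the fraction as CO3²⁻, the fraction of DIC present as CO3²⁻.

α₂ = 0.162

α₂ = 1 / (1 + [H⁺]/K2 + [H⁺]²/(K1K2)) = 1 / (1 + 10^+0.71 + 10^-1.45)
   = 1 / (1 + 5.1286 + 0.035481) = 1/6.1641 = 0.1622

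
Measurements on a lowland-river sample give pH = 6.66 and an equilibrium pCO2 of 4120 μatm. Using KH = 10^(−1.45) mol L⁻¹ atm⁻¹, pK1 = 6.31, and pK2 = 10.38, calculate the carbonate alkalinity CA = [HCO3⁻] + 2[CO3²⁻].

CA = 0.327 mmol/L

[CO2*] = KH · pCO2 = 10^(−1.45) × 4120×10^-6 = 1.462×10^-4 mol/L
α₀ = 1/(1 + K1/[H⁺] + K1K2/[H⁺]²) = 1/(1 + 10^+0.35 + 10^-3.37) = 0.3087
DIC = [CO2*]/α₀ = 1.462×10^-4 / 0.3087 = 0.4735 mmol/L
CA = (α₁ + 2α₂)·DIC = (0.6911 + 2×0.0001317) × 0.4735 = 0.327 mmol/L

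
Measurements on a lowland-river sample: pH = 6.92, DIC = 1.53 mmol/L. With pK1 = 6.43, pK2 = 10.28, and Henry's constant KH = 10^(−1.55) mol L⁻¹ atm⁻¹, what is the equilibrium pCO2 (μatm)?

pCO2 = 1.33×10^4 μatm

α₀ = 1 / (1 + K1/[H⁺] + K1K2/[H⁺]²) = 1 / (1 + 10^+0.49 + 10^-2.87)
   = 1 / (1 + 3.0903 + 0.0013490) = 1/4.0916 = 0.2444
[CO2*] = α₀ × DIC = 0.2444 × 1.53 = 0.3739 mmol/L
pCO2 = [CO2*]/KH = 3.739×10^-4 / 2.818×10^-2 = 1.33×10^4 μatm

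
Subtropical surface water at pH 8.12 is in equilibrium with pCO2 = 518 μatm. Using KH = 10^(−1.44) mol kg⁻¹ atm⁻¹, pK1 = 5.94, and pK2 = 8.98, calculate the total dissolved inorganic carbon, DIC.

[CO2*] = KH · pCO2 = 10^(−1.44) × 518×10^-6 = 1.881×10^-5 mol/kg
α₀ = 1/(1 + K1/[H⁺] + K1K2/[H⁺]²) = 1/(1 + 10^+2.18 + 10^+1.32) = 0.005772
DIC = [CO2*]/α₀ = 1.881×10^-5 / 0.005772 = 3.26 mmol/kg

DIC = 3.26 mmol/kg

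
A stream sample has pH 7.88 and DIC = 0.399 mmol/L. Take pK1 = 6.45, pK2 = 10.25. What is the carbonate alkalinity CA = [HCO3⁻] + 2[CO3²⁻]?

CA = [HCO3⁻] + 2[CO3²⁻] = (α₁ + 2α₂)·DIC
At pH 7.88: [H⁺]/K1 = 10^-1.43 = 0.037154, K2/[H⁺] = 10^-2.37 = 0.0042658
α₁ = 1/(1 + 0.037154 + 0.0042658) = 1/1.0414 = 0.9602; α₂ = α₁·K2/[H⁺] = 0.004096
α₁ + 2α₂ = 0.9684
CA = 0.9684 × 0.399 = 0.386 mmol/L

CA = 0.386 mmol/L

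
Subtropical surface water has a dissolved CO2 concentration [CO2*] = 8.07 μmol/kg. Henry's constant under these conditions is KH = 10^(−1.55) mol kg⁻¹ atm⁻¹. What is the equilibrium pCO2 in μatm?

pCO2 = 286 μatm

KH = 10^(−1.55) = 2.818×10^-2 mol kg⁻¹ atm⁻¹
pCO2 = [CO2*]/KH = 8.07×10^-6 / 2.818×10^-2 = 2.86×10^-4 atm = 286 μatm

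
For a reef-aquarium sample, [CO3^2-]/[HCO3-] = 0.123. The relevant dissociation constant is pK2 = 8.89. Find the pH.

pH = 7.98

From K2 = [H⁺][CO3^2-]/[HCO3-]:  pH = pK2 + log₁₀([CO3^2-]/[HCO3-])
log₁₀(0.123) = -0.910
pH = 8.89 + (-0.910) = 7.98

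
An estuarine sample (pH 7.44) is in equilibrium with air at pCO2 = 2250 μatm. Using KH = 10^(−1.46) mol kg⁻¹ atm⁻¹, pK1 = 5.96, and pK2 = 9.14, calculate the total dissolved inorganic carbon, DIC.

[CO2*] = KH · pCO2 = 10^(−1.46) × 2250×10^-6 = 7.802×10^-5 mol/kg
α₀ = 1/(1 + K1/[H⁺] + K1K2/[H⁺]²) = 1/(1 + 10^+1.48 + 10^-0.22) = 0.03144
DIC = [CO2*]/α₀ = 7.802×10^-5 / 0.03144 = 2.48 mmol/kg

DIC = 2.48 mmol/kg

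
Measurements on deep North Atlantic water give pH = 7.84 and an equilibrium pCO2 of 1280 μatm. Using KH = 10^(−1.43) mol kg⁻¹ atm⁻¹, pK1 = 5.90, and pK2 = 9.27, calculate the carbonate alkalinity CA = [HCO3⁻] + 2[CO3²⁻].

[CO2*] = KH · pCO2 = 10^(−1.43) × 1280×10^-6 = 4.756×10^-5 mol/kg
α₀ = 1/(1 + K1/[H⁺] + K1K2/[H⁺]²) = 1/(1 + 10^+1.94 + 10^+0.51) = 0.01095
DIC = [CO2*]/α₀ = 4.756×10^-5 / 0.01095 = 4.343 mmol/kg
CA = (α₁ + 2α₂)·DIC = (0.9536 + 2×0.03543) × 4.343 = 4.45 mmol/kg

CA = 4.45 mmol/kg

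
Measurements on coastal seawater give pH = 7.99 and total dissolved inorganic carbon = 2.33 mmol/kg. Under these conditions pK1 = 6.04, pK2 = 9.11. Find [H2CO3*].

[CO2*] = 0.0240 mmol/kg

α₀ = 1 / (1 + K1/[H⁺] + K1K2/[H⁺]²) = 1 / (1 + 10^+1.95 + 10^+0.83)
   = 1 / (1 + 89.125 + 6.7608) = 1/96.886 = 0.01032
[CO2*] = α₀ × DIC = 0.01032 × 2.33 = 0.0240 mmol/kg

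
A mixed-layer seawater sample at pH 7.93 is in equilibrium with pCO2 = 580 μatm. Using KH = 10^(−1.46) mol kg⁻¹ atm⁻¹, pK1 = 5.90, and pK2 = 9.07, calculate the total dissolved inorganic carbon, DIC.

DIC = 2.33 mmol/kg

[CO2*] = KH · pCO2 = 10^(−1.46) × 580×10^-6 = 2.011×10^-5 mol/kg
α₀ = 1/(1 + K1/[H⁺] + K1K2/[H⁺]²) = 1/(1 + 10^+2.03 + 10^+0.89) = 0.008627
DIC = [CO2*]/α₀ = 2.011×10^-5 / 0.008627 = 2.33 mmol/kg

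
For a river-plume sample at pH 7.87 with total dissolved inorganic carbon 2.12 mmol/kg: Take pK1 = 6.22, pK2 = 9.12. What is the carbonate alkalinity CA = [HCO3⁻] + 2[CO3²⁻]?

CA = [HCO3⁻] + 2[CO3²⁻] = (α₁ + 2α₂)·DIC
At pH 7.87: [H⁺]/K1 = 10^-1.65 = 0.022387, K2/[H⁺] = 10^-1.25 = 0.056234
α₁ = 1/(1 + 0.022387 + 0.056234) = 1/1.0786 = 0.9271; α₂ = α₁·K2/[H⁺] = 0.05214
α₁ + 2α₂ = 1.0314
CA = 1.0314 × 2.12 = 2.19 mmol/kg

CA = 2.19 mmol/kg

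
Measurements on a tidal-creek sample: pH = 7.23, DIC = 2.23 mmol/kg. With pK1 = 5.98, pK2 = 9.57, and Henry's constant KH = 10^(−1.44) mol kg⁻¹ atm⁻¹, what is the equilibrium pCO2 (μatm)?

pCO2 = 3260 μatm

α₀ = 1 / (1 + K1/[H⁺] + K1K2/[H⁺]²) = 1 / (1 + 10^+1.25 + 10^-1.09)
   = 1 / (1 + 17.783 + 0.081283) = 1/18.864 = 0.05301
[CO2*] = α₀ × DIC = 0.05301 × 2.23 = 0.1182 mmol/kg
pCO2 = [CO2*]/KH = 1.182×10^-4 / 3.631×10^-2 = 3260 μatm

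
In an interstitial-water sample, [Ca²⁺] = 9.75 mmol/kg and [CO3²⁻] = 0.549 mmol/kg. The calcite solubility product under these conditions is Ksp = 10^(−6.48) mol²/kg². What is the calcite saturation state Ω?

Ksp = 10^(−6.48) = 3.311×10^-7
Ω = [Ca²⁺][CO3²⁻]/Ksp = (9.75×10^-3)(0.549×10^-3) / 3.311×10^-7 = 16.2

Ω = 16.2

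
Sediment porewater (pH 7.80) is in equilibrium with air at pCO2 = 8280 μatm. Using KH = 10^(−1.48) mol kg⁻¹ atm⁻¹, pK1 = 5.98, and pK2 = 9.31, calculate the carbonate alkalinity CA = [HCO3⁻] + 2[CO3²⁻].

CA = 19.2 mmol/kg

[CO2*] = KH · pCO2 = 10^(−1.48) × 8280×10^-6 = 2.742×10^-4 mol/kg
α₀ = 1/(1 + K1/[H⁺] + K1K2/[H⁺]²) = 1/(1 + 10^+1.82 + 10^+0.31) = 0.01447
DIC = [CO2*]/α₀ = 2.742×10^-4 / 0.01447 = 18.95 mmol/kg
CA = (α₁ + 2α₂)·DIC = (0.9560 + 2×0.02954) × 18.95 = 19.2 mmol/kg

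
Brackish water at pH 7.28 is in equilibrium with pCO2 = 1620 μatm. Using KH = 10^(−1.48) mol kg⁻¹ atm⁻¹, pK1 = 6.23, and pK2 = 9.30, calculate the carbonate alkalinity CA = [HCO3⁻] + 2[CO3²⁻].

[CO2*] = KH · pCO2 = 10^(−1.48) × 1620×10^-6 = 5.364×10^-5 mol/kg
α₀ = 1/(1 + K1/[H⁺] + K1K2/[H⁺]²) = 1/(1 + 10^+1.05 + 10^-0.97) = 0.08112
DIC = [CO2*]/α₀ = 5.364×10^-5 / 0.08112 = 0.6613 mmol/kg
CA = (α₁ + 2α₂)·DIC = (0.9102 + 2×0.008692) × 0.6613 = 0.613 mmol/kg

CA = 0.613 mmol/kg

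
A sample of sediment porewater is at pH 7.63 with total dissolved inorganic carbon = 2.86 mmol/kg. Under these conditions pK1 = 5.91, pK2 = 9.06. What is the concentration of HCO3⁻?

[HCO3⁻] = 2.71 mmol/kg

α₁ = 1 / (1 + [H⁺]/K1 + K2/[H⁺]) = 1 / (1 + 10^-1.72 + 10^-1.43)
   = 1 / (1 + 0.019055 + 0.037154) = 1/1.0562 = 0.9468
[HCO3⁻] = α₁ × DIC = 0.9468 × 2.86 = 2.71 mmol/kg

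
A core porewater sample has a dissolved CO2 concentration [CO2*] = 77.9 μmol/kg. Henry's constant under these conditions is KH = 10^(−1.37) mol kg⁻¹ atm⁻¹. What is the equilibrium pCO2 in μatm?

KH = 10^(−1.37) = 4.266×10^-2 mol kg⁻¹ atm⁻¹
pCO2 = [CO2*]/KH = 77.9×10^-6 / 4.266×10^-2 = 1.83×10^-3 atm = 1830 μatm

pCO2 = 1830 μatm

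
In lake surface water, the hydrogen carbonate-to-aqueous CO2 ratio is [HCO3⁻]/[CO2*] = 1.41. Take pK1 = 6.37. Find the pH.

pH = 6.52

From K1 = [H⁺][HCO3⁻]/[CO2*]:  pH = pK1 + log₁₀([HCO3⁻]/[CO2*])
log₁₀(1.41) = +0.149
pH = 6.37 + (+0.149) = 6.52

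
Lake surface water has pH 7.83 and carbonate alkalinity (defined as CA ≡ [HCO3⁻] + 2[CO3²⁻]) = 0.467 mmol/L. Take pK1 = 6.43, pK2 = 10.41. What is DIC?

CA = [HCO3⁻] + 2[CO3²⁻] = (α₁ + 2α₂)·DIC
At pH 7.83: [H⁺]/K1 = 10^-1.40 = 0.039811, K2/[H⁺] = 10^-2.58 = 0.0026303
α₁ = 1/(1 + 0.039811 + 0.0026303) = 1/1.0424 = 0.9593; α₂ = α₁·K2/[H⁺] = 0.002523
α₁ + 2α₂ = 0.9643
DIC = CA / (α₁ + 2α₂) = 0.467 / 0.9643 = 0.484 mmol/L

DIC = 0.484 mmol/L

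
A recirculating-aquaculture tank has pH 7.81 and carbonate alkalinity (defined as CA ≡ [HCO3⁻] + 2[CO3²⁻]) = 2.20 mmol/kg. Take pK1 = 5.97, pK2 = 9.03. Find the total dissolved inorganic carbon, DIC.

CA = [HCO3⁻] + 2[CO3²⁻] = (α₁ + 2α₂)·DIC
At pH 7.81: [H⁺]/K1 = 10^-1.84 = 0.014454, K2/[H⁺] = 10^-1.22 = 0.060256
α₁ = 1/(1 + 0.014454 + 0.060256) = 1/1.0747 = 0.9305; α₂ = α₁·K2/[H⁺] = 0.05607
α₁ + 2α₂ = 1.0426
DIC = CA / (α₁ + 2α₂) = 2.20 / 1.0426 = 2.11 mmol/kg

DIC = 2.11 mmol/kg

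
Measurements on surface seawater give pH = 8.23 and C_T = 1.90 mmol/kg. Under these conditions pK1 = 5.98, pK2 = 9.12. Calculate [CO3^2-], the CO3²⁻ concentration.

[CO3²⁻] = 0.216 mmol/kg

α₂ = 1 / (1 + [H⁺]/K2 + [H⁺]²/(K1K2)) = 1 / (1 + 10^+0.89 + 10^-1.36)
   = 1 / (1 + 7.7625 + 0.043652) = 1/8.8061 = 0.1136
[CO3²⁻] = α₂ × DIC = 0.1136 × 1.90 = 0.216 mmol/kg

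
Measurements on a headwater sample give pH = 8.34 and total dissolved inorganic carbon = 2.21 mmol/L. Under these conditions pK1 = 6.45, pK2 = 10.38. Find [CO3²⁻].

α₂ = 1 / (1 + [H⁺]/K2 + [H⁺]²/(K1K2)) = 1 / (1 + 10^+2.04 + 10^+0.15)
   = 1 / (1 + 109.65 + 1.4125) = 1/112.06 = 0.008924
[CO3²⁻] = α₂ × DIC = 0.008924 × 2.21 = 0.0197 mmol/L = 19.7 μmol/L

[CO3²⁻] = 19.7 μmol/L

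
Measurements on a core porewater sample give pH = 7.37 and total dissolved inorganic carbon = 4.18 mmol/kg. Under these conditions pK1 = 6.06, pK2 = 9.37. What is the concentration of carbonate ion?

α₂ = 1 / (1 + [H⁺]/K2 + [H⁺]²/(K1K2)) = 1 / (1 + 10^+2.00 + 10^+0.69)
   = 1 / (1 + 100.00 + 4.8978) = 1/105.90 = 0.009443
[CO3²⁻] = α₂ × DIC = 0.009443 × 4.18 = 0.0395 mmol/kg

[CO3²⁻] = 0.0395 mmol/kg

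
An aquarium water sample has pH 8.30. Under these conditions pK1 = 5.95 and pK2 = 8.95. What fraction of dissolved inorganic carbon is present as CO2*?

α₀ = 0.00364

α₀ = 1 / (1 + K1/[H⁺] + K1K2/[H⁺]²) = 1 / (1 + 10^+2.35 + 10^+1.70)
   = 1 / (1 + 223.87 + 50.119) = 1/274.99 = 0.003636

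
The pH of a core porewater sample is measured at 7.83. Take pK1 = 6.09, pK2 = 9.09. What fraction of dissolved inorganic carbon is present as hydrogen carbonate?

α₁ = 1 / (1 + [H⁺]/K1 + K2/[H⁺]) = 1 / (1 + 10^-1.74 + 10^-1.26)
   = 1 / (1 + 0.018197 + 0.054954) = 1/1.0732 = 0.9318

α₁ = 0.932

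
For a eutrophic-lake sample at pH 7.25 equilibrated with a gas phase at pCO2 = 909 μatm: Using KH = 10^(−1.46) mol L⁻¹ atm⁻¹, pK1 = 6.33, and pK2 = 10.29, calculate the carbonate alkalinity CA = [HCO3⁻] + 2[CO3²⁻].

CA = 0.263 mmol/L

[CO2*] = KH · pCO2 = 10^(−1.46) × 909×10^-6 = 3.152×10^-5 mol/L
α₀ = 1/(1 + K1/[H⁺] + K1K2/[H⁺]²) = 1/(1 + 10^+0.92 + 10^-2.12) = 0.1072
DIC = [CO2*]/α₀ = 3.152×10^-5 / 0.1072 = 0.2939 mmol/L
CA = (α₁ + 2α₂)·DIC = (0.8920 + 2×0.0008135) × 0.2939 = 0.263 mmol/L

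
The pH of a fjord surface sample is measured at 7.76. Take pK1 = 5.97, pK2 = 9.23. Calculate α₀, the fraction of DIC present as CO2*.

α₀ = 0.0154

α₀ = 1 / (1 + K1/[H⁺] + K1K2/[H⁺]²) = 1 / (1 + 10^+1.79 + 10^+0.32)
   = 1 / (1 + 61.660 + 2.0893) = 1/64.749 = 0.01544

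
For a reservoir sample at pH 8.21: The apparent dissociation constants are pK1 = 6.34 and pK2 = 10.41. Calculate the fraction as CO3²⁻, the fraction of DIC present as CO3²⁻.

α₂ = 1 / (1 + [H⁺]/K2 + [H⁺]²/(K1K2)) = 1 / (1 + 10^+2.20 + 10^+0.33)
   = 1 / (1 + 158.49 + 2.1380) = 1/161.63 = 0.006187

α₂ = 0.00619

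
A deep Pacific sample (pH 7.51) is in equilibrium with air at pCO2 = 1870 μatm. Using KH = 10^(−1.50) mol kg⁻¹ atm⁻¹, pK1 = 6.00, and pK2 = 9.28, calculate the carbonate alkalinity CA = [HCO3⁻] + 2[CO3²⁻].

[CO2*] = KH · pCO2 = 10^(−1.50) × 1870×10^-6 = 5.913×10^-5 mol/kg
α₀ = 1/(1 + K1/[H⁺] + K1K2/[H⁺]²) = 1/(1 + 10^+1.51 + 10^-0.26) = 0.02949
DIC = [CO2*]/α₀ = 5.913×10^-5 / 0.02949 = 2.005 mmol/kg
CA = (α₁ + 2α₂)·DIC = (0.9543 + 2×0.01621) × 2.005 = 1.98 mmol/kg

CA = 1.98 mmol/kg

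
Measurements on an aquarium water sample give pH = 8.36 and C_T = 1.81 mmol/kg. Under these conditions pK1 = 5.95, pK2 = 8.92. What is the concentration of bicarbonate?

α₁ = 1 / (1 + [H⁺]/K1 + K2/[H⁺]) = 1 / (1 + 10^-2.41 + 10^-0.56)
   = 1 / (1 + 0.0038905 + 0.27542) = 1/1.2793 = 0.7817
[HCO3⁻] = α₁ × DIC = 0.7817 × 1.81 = 1.41 mmol/kg

[HCO3⁻] = 1.41 mmol/kg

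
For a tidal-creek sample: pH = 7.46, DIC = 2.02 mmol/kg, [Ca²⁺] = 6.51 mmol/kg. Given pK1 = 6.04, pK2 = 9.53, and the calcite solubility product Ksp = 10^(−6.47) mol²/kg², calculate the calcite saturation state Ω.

α₂ = 1 / (1 + [H⁺]/K2 + [H⁺]²/(K1K2)) = 1 / (1 + 10^+2.07 + 10^+0.65)
   = 1 / (1 + 117.49 + 4.4668) = 1/122.96 = 0.008133
[CO3²⁻] = α₂ × DIC = 0.008133 × 2.02 = 0.01643 mmol/kg = 16.43 μmol/kg
Ksp = 10^(−6.47) = 3.388×10^-7
Ω = [Ca²⁺][CO3²⁻]/Ksp = (6.51×10^-3)(1.643×10^-5) / 3.388×10^-7 = 0.316

Ω = 0.316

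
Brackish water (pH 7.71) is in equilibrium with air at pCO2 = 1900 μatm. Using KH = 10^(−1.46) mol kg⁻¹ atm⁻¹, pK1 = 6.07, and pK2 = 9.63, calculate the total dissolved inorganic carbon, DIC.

DIC = 2.98 mmol/kg

[CO2*] = KH · pCO2 = 10^(−1.46) × 1900×10^-6 = 6.588×10^-5 mol/kg
α₀ = 1/(1 + K1/[H⁺] + K1K2/[H⁺]²) = 1/(1 + 10^+1.64 + 10^-0.28) = 0.02214
DIC = [CO2*]/α₀ = 6.588×10^-5 / 0.02214 = 2.98 mmol/kg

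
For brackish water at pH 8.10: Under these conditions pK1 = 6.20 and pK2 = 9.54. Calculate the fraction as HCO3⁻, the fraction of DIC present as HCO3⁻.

α₁ = 0.953

α₁ = 1 / (1 + [H⁺]/K1 + K2/[H⁺]) = 1 / (1 + 10^-1.90 + 10^-1.44)
   = 1 / (1 + 0.012589 + 0.036308) = 1/1.0489 = 0.9534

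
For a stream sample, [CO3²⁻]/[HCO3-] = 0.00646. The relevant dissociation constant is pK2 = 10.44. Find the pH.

pH = 8.25

From K2 = [H⁺][CO3²⁻]/[HCO3-]:  pH = pK2 + log₁₀([CO3²⁻]/[HCO3-])
log₁₀(0.00646) = -2.190
pH = 10.44 + (-2.190) = 8.25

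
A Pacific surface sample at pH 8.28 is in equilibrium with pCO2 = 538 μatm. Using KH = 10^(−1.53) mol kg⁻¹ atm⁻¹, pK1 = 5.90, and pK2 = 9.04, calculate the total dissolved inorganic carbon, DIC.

DIC = 4.49 mmol/kg

[CO2*] = KH · pCO2 = 10^(−1.53) × 538×10^-6 = 1.588×10^-5 mol/kg
α₀ = 1/(1 + K1/[H⁺] + K1K2/[H⁺]²) = 1/(1 + 10^+2.38 + 10^+1.62) = 0.003539
DIC = [CO2*]/α₀ = 1.588×10^-5 / 0.003539 = 4.49 mmol/kg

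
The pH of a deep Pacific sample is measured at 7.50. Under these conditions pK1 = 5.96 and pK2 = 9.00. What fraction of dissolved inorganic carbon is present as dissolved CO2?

α₀ = 0.0272

α₀ = 1 / (1 + K1/[H⁺] + K1K2/[H⁺]²) = 1 / (1 + 10^+1.54 + 10^+0.04)
   = 1 / (1 + 34.674 + 1.0965) = 1/36.770 = 0.02720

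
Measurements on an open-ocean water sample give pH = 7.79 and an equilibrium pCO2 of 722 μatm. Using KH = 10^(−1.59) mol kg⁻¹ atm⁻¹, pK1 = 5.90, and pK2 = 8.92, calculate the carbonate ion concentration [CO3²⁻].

[CO3²⁻] = 0.107 mmol/kg

[CO2*] = KH · pCO2 = 10^(−1.59) × 722×10^-6 = 1.856×10^-5 mol/kg
α₀ = 1/(1 + K1/[H⁺] + K1K2/[H⁺]²) = 1/(1 + 10^+1.89 + 10^+0.76) = 0.01185
DIC = [CO2*]/α₀ = 1.856×10^-5 / 0.01185 = 1.566 mmol/kg
[CO3²⁻] = α₂·DIC; α₂ = 0.06820, so [CO3²⁻] = 0.06820 × 1.566 = 0.107 mmol/kg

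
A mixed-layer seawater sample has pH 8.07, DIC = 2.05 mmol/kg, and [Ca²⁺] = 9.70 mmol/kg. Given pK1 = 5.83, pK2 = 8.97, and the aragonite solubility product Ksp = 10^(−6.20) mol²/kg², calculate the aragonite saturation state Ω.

α₂ = 1 / (1 + [H⁺]/K2 + [H⁺]²/(K1K2)) = 1 / (1 + 10^+0.90 + 10^-1.34)
   = 1 / (1 + 7.9433 + 0.045709) = 1/8.9890 = 0.1112
[CO3²⁻] = α₂ × DIC = 0.1112 × 2.05 = 0.2281 mmol/kg
Ksp = 10^(−6.20) = 6.310×10^-7
Ω = [Ca²⁺][CO3²⁻]/Ksp = (9.70×10^-3)(2.281×10^-4) / 6.310×10^-7 = 3.51

Ω = 3.51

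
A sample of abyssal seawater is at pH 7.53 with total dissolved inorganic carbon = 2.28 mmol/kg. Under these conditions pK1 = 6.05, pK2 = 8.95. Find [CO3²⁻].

[CO3²⁻] = 0.0809 mmol/kg

α₂ = 1 / (1 + [H⁺]/K2 + [H⁺]²/(K1K2)) = 1 / (1 + 10^+1.42 + 10^-0.06)
   = 1 / (1 + 26.303 + 0.87096) = 1/28.174 = 0.03549
[CO3²⁻] = α₂ × DIC = 0.03549 × 2.28 = 0.0809 mmol/kg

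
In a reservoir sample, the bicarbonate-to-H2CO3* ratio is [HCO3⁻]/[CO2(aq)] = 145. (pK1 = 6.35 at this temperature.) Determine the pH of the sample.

From K1 = [H⁺][HCO3⁻]/[CO2(aq)]:  pH = pK1 + log₁₀([HCO3⁻]/[CO2(aq)])
log₁₀(145) = +2.161
pH = 6.35 + (+2.161) = 8.51

pH = 8.51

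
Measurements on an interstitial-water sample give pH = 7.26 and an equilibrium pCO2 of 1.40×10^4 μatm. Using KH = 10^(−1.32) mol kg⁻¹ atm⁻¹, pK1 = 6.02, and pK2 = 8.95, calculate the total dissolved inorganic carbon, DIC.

DIC = 12.6 mmol/kg

[CO2*] = KH · pCO2 = 10^(−1.32) × 1.40×10^4×10^-6 = 6.701×10^-4 mol/kg
α₀ = 1/(1 + K1/[H⁺] + K1K2/[H⁺]²) = 1/(1 + 10^+1.24 + 10^-0.45) = 0.05338
DIC = [CO2*]/α₀ = 6.701×10^-4 / 0.05338 = 12.6 mmol/kg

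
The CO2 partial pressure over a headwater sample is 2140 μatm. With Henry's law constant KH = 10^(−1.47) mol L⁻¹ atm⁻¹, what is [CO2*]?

KH = 10^(−1.47) = 3.388×10^-2 mol L⁻¹ atm⁻¹
[CO2*] = KH · pCO2 = 3.388×10^-2 × 2140×10^-6 atm = 7.25×10^-5 mol/L

[CO2*] = 72.5 μmol/L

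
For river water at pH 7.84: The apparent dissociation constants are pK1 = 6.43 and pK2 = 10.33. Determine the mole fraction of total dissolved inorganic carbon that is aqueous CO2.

α₀ = 0.0373

α₀ = 1 / (1 + K1/[H⁺] + K1K2/[H⁺]²) = 1 / (1 + 10^+1.41 + 10^-1.08)
   = 1 / (1 + 25.704 + 0.083176) = 1/26.787 = 0.03733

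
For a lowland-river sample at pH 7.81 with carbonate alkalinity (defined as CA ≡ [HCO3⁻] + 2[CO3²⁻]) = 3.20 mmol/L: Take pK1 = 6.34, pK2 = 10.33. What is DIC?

CA = [HCO3⁻] + 2[CO3²⁻] = (α₁ + 2α₂)·DIC
At pH 7.81: [H⁺]/K1 = 10^-1.47 = 0.033884, K2/[H⁺] = 10^-2.52 = 0.0030200
α₁ = 1/(1 + 0.033884 + 0.0030200) = 1/1.0369 = 0.9644; α₂ = α₁·K2/[H⁺] = 0.002912
α₁ + 2α₂ = 0.9702
DIC = CA / (α₁ + 2α₂) = 3.20 / 0.9702 = 3.30 mmol/L

DIC = 3.30 mmol/L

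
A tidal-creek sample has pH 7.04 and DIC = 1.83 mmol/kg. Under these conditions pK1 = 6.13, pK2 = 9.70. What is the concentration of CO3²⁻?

[CO3²⁻] = 3.56 μmol/kg

α₂ = 1 / (1 + [H⁺]/K2 + [H⁺]²/(K1K2)) = 1 / (1 + 10^+2.66 + 10^+1.75)
   = 1 / (1 + 457.09 + 56.234) = 1/514.32 = 0.001944
[CO3²⁻] = α₂ × DIC = 0.001944 × 1.83 = 0.00356 mmol/kg = 3.56 μmol/kg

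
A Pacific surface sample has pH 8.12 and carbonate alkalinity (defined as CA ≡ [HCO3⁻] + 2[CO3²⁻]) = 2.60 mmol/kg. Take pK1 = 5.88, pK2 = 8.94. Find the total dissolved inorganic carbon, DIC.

CA = [HCO3⁻] + 2[CO3²⁻] = (α₁ + 2α₂)·DIC
At pH 8.12: [H⁺]/K1 = 10^-2.24 = 0.0057544, K2/[H⁺] = 10^-0.82 = 0.15136
α₁ = 1/(1 + 0.0057544 + 0.15136) = 1/1.1571 = 0.8642; α₂ = α₁·K2/[H⁺] = 0.1308
α₁ + 2α₂ = 1.1258
DIC = CA / (α₁ + 2α₂) = 2.60 / 1.1258 = 2.31 mmol/kg

DIC = 2.31 mmol/kg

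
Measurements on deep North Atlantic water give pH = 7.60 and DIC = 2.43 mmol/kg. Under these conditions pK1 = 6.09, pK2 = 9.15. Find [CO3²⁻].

[CO3²⁻] = 0.0647 mmol/kg

α₂ = 1 / (1 + [H⁺]/K2 + [H⁺]²/(K1K2)) = 1 / (1 + 10^+1.55 + 10^+0.04)
   = 1 / (1 + 35.481 + 1.0965) = 1/37.578 = 0.02661
[CO3²⁻] = α₂ × DIC = 0.02661 × 2.43 = 0.0647 mmol/kg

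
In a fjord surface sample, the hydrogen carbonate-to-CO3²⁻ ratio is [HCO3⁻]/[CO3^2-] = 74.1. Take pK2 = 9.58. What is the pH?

pH = 7.71

From K2 = [H⁺][CO3^2-]/[HCO3⁻]:  pH = pK2 − log₁₀([HCO3⁻]/[CO3^2-])
log₁₀(74.1) = +1.870
pH = 9.58 − (+1.870) = 7.71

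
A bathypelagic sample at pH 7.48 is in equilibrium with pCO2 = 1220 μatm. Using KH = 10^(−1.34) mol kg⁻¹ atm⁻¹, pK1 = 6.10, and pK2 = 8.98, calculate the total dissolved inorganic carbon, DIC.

DIC = 1.44 mmol/kg

[CO2*] = KH · pCO2 = 10^(−1.34) × 1220×10^-6 = 5.576×10^-5 mol/kg
α₀ = 1/(1 + K1/[H⁺] + K1K2/[H⁺]²) = 1/(1 + 10^+1.38 + 10^-0.12) = 0.03884
DIC = [CO2*]/α₀ = 5.576×10^-5 / 0.03884 = 1.44 mmol/kg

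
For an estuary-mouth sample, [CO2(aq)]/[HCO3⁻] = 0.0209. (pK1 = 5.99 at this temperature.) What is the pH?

From K1 = [H⁺][HCO3⁻]/[CO2(aq)]:  pH = pK1 − log₁₀([CO2(aq)]/[HCO3⁻])
log₁₀(0.0209) = -1.680
pH = 5.99 − (-1.680) = 7.67

pH = 7.67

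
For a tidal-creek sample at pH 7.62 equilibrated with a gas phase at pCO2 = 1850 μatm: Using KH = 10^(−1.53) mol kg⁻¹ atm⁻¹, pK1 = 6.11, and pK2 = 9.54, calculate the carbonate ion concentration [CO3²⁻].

[CO2*] = KH · pCO2 = 10^(−1.53) × 1850×10^-6 = 5.460×10^-5 mol/kg
α₀ = 1/(1 + K1/[H⁺] + K1K2/[H⁺]²) = 1/(1 + 10^+1.51 + 10^-0.41) = 0.02963
DIC = [CO2*]/α₀ = 5.460×10^-5 / 0.02963 = 1.843 mmol/kg
[CO3²⁻] = α₂·DIC; α₂ = 0.01153, so [CO3²⁻] = 0.01153 × 1.843 = 0.0212 mmol/kg

[CO3²⁻] = 0.0212 mmol/kg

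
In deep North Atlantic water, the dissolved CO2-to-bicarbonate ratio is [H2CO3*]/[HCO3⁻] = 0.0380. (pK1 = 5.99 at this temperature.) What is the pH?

From K1 = [H⁺][HCO3⁻]/[H2CO3*]:  pH = pK1 − log₁₀([H2CO3*]/[HCO3⁻])
log₁₀(0.0380) = -1.420
pH = 5.99 − (-1.420) = 7.41

pH = 7.41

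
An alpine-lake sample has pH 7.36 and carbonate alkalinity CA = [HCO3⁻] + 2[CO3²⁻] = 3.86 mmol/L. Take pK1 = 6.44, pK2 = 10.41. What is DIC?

DIC = 4.32 mmol/L

CA = [HCO3⁻] + 2[CO3²⁻] = (α₁ + 2α₂)·DIC
At pH 7.36: [H⁺]/K1 = 10^-0.92 = 0.12023, K2/[H⁺] = 10^-3.05 = 0.00089125
α₁ = 1/(1 + 0.12023 + 0.00089125) = 1/1.1211 = 0.8920; α₂ = α₁·K2/[H⁺] = 0.0007950
α₁ + 2α₂ = 0.8936
DIC = CA / (α₁ + 2α₂) = 3.86 / 0.8936 = 4.32 mmol/L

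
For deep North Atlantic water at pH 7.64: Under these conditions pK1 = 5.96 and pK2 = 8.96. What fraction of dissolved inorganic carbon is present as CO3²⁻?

α₂ = 0.0448

α₂ = 1 / (1 + [H⁺]/K2 + [H⁺]²/(K1K2)) = 1 / (1 + 10^+1.32 + 10^-0.36)
   = 1 / (1 + 20.893 + 0.43652) = 1/22.329 = 0.04478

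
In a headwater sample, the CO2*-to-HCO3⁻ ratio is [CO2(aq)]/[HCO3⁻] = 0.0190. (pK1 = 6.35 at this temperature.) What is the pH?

pH = 8.07

From K1 = [H⁺][HCO3⁻]/[CO2(aq)]:  pH = pK1 − log₁₀([CO2(aq)]/[HCO3⁻])
log₁₀(0.0190) = -1.721
pH = 6.35 − (-1.721) = 8.07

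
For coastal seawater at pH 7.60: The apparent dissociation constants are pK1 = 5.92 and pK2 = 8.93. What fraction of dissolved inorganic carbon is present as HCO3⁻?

α₁ = 0.937

α₁ = 1 / (1 + [H⁺]/K1 + K2/[H⁺]) = 1 / (1 + 10^-1.68 + 10^-1.33)
   = 1 / (1 + 0.020893 + 0.046774) = 1/1.0677 = 0.9366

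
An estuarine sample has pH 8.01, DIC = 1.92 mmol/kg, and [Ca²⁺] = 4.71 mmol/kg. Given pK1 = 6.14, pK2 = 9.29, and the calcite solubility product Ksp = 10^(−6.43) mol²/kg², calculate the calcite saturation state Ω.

α₂ = 1 / (1 + [H⁺]/K2 + [H⁺]²/(K1K2)) = 1 / (1 + 10^+1.28 + 10^-0.59)
   = 1 / (1 + 19.055 + 0.25704) = 1/20.312 = 0.04923
[CO3²⁻] = α₂ × DIC = 0.04923 × 1.92 = 0.09453 mmol/kg
Ksp = 10^(−6.43) = 3.715×10^-7
Ω = [Ca²⁺][CO3²⁻]/Ksp = (4.71×10^-3)(9.453×10^-5) / 3.715×10^-7 = 1.20

Ω = 1.20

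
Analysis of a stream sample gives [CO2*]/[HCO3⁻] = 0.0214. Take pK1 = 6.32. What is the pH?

From K1 = [H⁺][HCO3⁻]/[CO2*]:  pH = pK1 − log₁₀([CO2*]/[HCO3⁻])
log₁₀(0.0214) = -1.670
pH = 6.32 − (-1.670) = 7.99

pH = 7.99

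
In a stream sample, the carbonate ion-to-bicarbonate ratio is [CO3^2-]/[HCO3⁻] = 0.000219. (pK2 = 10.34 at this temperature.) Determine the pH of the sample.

pH = 6.68

From K2 = [H⁺][CO3^2-]/[HCO3⁻]:  pH = pK2 + log₁₀([CO3^2-]/[HCO3⁻])
log₁₀(0.000219) = -3.660
pH = 10.34 + (-3.660) = 6.68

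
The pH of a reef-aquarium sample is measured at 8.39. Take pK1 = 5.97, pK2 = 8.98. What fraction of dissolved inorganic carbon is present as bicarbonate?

α₁ = 1 / (1 + [H⁺]/K1 + K2/[H⁺]) = 1 / (1 + 10^-2.42 + 10^-0.59)
   = 1 / (1 + 0.0038019 + 0.25704) = 1/1.2608 = 0.7931

α₁ = 0.793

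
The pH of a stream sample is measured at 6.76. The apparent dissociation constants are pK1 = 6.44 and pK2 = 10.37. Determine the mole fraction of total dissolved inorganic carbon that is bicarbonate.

α₁ = 0.676

α₁ = 1 / (1 + [H⁺]/K1 + K2/[H⁺]) = 1 / (1 + 10^-0.32 + 10^-3.61)
   = 1 / (1 + 0.47863 + 0.00024547) = 1/1.4789 = 0.6762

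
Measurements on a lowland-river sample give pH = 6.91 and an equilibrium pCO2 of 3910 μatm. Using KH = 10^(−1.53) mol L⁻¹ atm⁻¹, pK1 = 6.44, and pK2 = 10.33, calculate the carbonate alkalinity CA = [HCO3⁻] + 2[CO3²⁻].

CA = 0.341 mmol/L

[CO2*] = KH · pCO2 = 10^(−1.53) × 3910×10^-6 = 1.154×10^-4 mol/L
α₀ = 1/(1 + K1/[H⁺] + K1K2/[H⁺]²) = 1/(1 + 10^+0.47 + 10^-2.95) = 0.2530
DIC = [CO2*]/α₀ = 1.154×10^-4 / 0.2530 = 0.4561 mmol/L
CA = (α₁ + 2α₂)·DIC = (0.7467 + 2×0.0002839) × 0.4561 = 0.341 mmol/L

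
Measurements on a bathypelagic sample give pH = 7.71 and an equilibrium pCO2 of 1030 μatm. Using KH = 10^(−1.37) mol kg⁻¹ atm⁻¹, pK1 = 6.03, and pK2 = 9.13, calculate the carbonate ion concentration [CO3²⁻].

[CO2*] = KH · pCO2 = 10^(−1.37) × 1030×10^-6 = 4.394×10^-5 mol/kg
α₀ = 1/(1 + K1/[H⁺] + K1K2/[H⁺]²) = 1/(1 + 10^+1.68 + 10^+0.26) = 0.01973
DIC = [CO2*]/α₀ = 4.394×10^-5 / 0.01973 = 2.227 mmol/kg
[CO3²⁻] = α₂·DIC; α₂ = 0.03590, so [CO3²⁻] = 0.03590 × 2.227 = 0.0800 mmol/kg

[CO3²⁻] = 0.0800 mmol/kg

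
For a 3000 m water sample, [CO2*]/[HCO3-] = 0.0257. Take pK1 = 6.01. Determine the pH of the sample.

From K1 = [H⁺][HCO3-]/[CO2*]:  pH = pK1 − log₁₀([CO2*]/[HCO3-])
log₁₀(0.0257) = -1.590
pH = 6.01 − (-1.590) = 7.60

pH = 7.60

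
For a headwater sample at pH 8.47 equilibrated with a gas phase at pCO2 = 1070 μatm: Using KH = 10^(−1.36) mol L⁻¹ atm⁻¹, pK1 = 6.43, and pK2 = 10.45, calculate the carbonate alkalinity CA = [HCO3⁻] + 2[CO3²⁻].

[CO2*] = KH · pCO2 = 10^(−1.36) × 1070×10^-6 = 4.671×10^-5 mol/L
α₀ = 1/(1 + K1/[H⁺] + K1K2/[H⁺]²) = 1/(1 + 10^+2.04 + 10^+0.06) = 0.008945
DIC = [CO2*]/α₀ = 4.671×10^-5 / 0.008945 = 5.222 mmol/L
CA = (α₁ + 2α₂)·DIC = (0.9808 + 2×0.01027) × 5.222 = 5.23 mmol/L

CA = 5.23 mmol/L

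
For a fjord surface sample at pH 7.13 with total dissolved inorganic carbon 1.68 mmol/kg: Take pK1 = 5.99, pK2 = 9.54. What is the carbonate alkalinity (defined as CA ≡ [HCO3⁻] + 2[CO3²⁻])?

CA = [HCO3⁻] + 2[CO3²⁻] = (α₁ + 2α₂)·DIC
At pH 7.13: [H⁺]/K1 = 10^-1.14 = 0.072444, K2/[H⁺] = 10^-2.41 = 0.0038905
α₁ = 1/(1 + 0.072444 + 0.0038905) = 1/1.0763 = 0.9291; α₂ = α₁·K2/[H⁺] = 0.003615
α₁ + 2α₂ = 0.9363
CA = 0.9363 × 1.68 = 1.57 mmol/kg

CA = 1.57 mmol/kg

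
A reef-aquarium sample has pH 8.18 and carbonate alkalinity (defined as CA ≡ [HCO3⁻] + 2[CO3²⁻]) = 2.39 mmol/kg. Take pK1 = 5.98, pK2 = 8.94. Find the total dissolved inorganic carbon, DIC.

DIC = 2.09 mmol/kg

CA = [HCO3⁻] + 2[CO3²⁻] = (α₁ + 2α₂)·DIC
At pH 8.18: [H⁺]/K1 = 10^-2.20 = 0.0063096, K2/[H⁺] = 10^-0.76 = 0.17378
α₁ = 1/(1 + 0.0063096 + 0.17378) = 1/1.1801 = 0.8474; α₂ = α₁·K2/[H⁺] = 0.1473
α₁ + 2α₂ = 1.1419
DIC = CA / (α₁ + 2α₂) = 2.39 / 1.1419 = 2.09 mmol/kg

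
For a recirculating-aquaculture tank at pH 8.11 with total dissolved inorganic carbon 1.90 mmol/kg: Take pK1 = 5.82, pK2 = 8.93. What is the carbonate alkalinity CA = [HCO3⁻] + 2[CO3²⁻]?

CA = 2.14 mmol/kg

CA = [HCO3⁻] + 2[CO3²⁻] = (α₁ + 2α₂)·DIC
At pH 8.11: [H⁺]/K1 = 10^-2.29 = 0.0051286, K2/[H⁺] = 10^-0.82 = 0.15136
α₁ = 1/(1 + 0.0051286 + 0.15136) = 1/1.1565 = 0.8647; α₂ = α₁·K2/[H⁺] = 0.1309
α₁ + 2α₂ = 1.1264
CA = 1.1264 × 1.90 = 2.14 mmol/kg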